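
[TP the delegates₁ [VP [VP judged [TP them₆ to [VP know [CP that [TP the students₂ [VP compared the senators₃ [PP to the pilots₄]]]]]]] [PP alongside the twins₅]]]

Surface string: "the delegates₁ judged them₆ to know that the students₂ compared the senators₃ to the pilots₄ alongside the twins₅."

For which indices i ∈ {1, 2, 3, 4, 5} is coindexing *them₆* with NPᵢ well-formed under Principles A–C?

{5}

*them* is a pronoun, so Principle B applies: it must be free in its binding domain.
Binding domain of *them₆*: the matrix TP, whose subject is the delegates₁.
*the delegates₁* c-commands the pronoun within its binding domain → coindexation would violate Principle B.
*the students₂*: the pronoun c-commands this R-expression → coindexation would violate Principle C on *the students₂*.
*the senators₃*: the pronoun c-commands this R-expression → coindexation would violate Principle C on *the senators₃*.
*the pilots₄*: the pronoun c-commands this R-expression → coindexation would violate Principle C on *the pilots₄*.
*the twins₅* and the pronoun do not c-command one another → neither Principle B nor Principle C is at stake; coindexation permitted.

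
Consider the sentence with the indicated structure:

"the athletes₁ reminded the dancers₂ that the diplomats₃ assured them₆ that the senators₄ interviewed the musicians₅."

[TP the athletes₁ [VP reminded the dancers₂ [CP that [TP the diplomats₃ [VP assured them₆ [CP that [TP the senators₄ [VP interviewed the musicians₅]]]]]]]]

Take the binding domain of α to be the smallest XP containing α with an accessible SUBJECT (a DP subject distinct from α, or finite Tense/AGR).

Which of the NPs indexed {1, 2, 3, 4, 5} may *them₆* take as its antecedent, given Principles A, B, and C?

*them* is a pronoun, so Principle B applies: it must be free in its binding domain.
Binding domain of *them₆*: the embedded TP, whose subject is the diplomats₃.
*the athletes₁* c-commands the pronoun but from outside its binding domain, and is not c-commanded by it → coindexation permitted.
*the dancers₂* c-commands the pronoun but from outside its binding domain, and is not c-commanded by it → coindexation permitted.
*the diplomats₃* c-commands the pronoun within its binding domain → coindexation would violate Principle B.
*the senators₄*: the pronoun c-commands this R-expression → coindexation would violate Principle C on *the senators₄*.
*the musicians₅*: the pronoun c-commands this R-expression → coindexation would violate Principle C on *the musicians₅*.

{1, 2}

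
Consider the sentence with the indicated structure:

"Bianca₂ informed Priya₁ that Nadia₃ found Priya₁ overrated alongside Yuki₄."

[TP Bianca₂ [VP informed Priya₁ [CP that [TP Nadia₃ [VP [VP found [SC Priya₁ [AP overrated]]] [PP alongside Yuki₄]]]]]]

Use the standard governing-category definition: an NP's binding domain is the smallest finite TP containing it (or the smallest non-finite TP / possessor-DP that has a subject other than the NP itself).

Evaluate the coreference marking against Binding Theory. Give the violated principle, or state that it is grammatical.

The two coindexed NPs are *Priya₁* (the higher occurrence) and *Priya₁* (the lower occurrence).
*Priya₁* (the lower occurrence) is an R-expression. Principle C requires it to be free everywhere.
*Priya₁* (the higher occurrence) c-commands it and carries the same index.
The R-expression is bound → Principle C violation.

Principle C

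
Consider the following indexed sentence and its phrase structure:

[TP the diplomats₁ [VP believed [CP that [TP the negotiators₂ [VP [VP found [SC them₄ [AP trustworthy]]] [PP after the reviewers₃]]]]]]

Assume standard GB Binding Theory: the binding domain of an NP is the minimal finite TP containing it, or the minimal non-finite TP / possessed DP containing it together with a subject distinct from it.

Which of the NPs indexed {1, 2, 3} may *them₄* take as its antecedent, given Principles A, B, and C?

*them* is a pronoun, so Principle B applies: it must be free in its binding domain.
Binding domain of *them₄*: the embedded TP, whose subject is the negotiators₂.
*the diplomats₁* c-commands the pronoun but from outside its binding domain, and is not c-commanded by it → coindexation permitted.
*the negotiators₂* c-commands the pronoun within its binding domain → coindexation would violate Principle B.
*the reviewers₃* and the pronoun do not c-command one another → neither Principle B nor Principle C is at stake; coindexation permitted.

{1, 3}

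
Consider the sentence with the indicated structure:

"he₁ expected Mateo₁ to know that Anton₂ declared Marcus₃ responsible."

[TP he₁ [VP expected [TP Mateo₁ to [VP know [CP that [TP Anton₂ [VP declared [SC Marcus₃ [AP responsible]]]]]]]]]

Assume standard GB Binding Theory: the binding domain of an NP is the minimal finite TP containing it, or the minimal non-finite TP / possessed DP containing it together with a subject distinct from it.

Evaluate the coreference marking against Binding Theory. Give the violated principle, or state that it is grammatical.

Principle C

The two coindexed NPs are *he₁* and *Mateo₁*.
*Mateo₁* is an R-expression. Principle C requires it to be free everywhere.
*he₁* c-commands it and carries the same index.
The R-expression is bound → Principle C violation.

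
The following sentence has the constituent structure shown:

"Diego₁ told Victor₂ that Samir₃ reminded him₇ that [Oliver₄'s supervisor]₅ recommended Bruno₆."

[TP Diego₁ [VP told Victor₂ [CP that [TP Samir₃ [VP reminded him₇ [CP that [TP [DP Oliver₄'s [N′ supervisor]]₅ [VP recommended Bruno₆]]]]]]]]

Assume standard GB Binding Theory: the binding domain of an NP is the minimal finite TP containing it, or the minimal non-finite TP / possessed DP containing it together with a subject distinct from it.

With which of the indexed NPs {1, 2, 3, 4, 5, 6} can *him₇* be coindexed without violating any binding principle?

*him* is a pronoun, so Principle B applies: it must be free in its binding domain.
Binding domain of *him₇*: the embedded TP, whose subject is Samir₃.
*Diego₁* c-commands the pronoun but from outside its binding domain, and is not c-commanded by it → coindexation permitted.
*Victor₂* c-commands the pronoun but from outside its binding domain, and is not c-commanded by it → coindexation permitted.
*Samir₃* c-commands the pronoun within its binding domain → coindexation would violate Principle B.
*Oliver₄*: the pronoun c-commands this R-expression → coindexation would violate Principle C on *Oliver₄*.
*[Oliver₄'s supervisor]₅*: the pronoun c-commands this R-expression → coindexation would violate Principle C on *[Oliver₄'s supervisor]₅*.
*Bruno₆*: the pronoun c-commands this R-expression → coindexation would violate Principle C on *Bruno₆*.

{1, 2}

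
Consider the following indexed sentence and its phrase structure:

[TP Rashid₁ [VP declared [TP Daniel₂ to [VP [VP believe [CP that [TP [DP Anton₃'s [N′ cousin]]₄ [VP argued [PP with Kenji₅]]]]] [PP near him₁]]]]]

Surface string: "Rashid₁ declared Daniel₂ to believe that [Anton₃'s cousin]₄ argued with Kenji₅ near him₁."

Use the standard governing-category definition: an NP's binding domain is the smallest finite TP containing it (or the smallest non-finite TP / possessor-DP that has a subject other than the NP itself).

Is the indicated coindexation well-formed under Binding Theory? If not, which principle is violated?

The two coindexed NPs are *Rashid₁* and *him₁*.
*him₁* is a pronoun; its binding domain is the embedded TP, whose subject is Daniel₂. Within that domain it is c-commanded only by *Daniel₂*, which carries a different index — the pronoun is free locally, so Principle B holds.
*Rashid₁* is an R-expression; *him₁* does not c-command it, and no other NP shares its index, so Principle C is satisfied.
All principles are respected.

grammatical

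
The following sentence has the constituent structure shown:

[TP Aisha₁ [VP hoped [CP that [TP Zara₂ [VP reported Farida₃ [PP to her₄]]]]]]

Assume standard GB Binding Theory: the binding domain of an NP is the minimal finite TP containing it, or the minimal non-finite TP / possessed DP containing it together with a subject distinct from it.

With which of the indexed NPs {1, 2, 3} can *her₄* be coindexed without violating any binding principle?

{1}

*her* is a pronoun, so Principle B applies: it must be free in its binding domain.
Binding domain of *her₄*: the embedded TP, whose subject is Zara₂.
*Aisha₁* c-commands the pronoun but from outside its binding domain, and is not c-commanded by it → coindexation permitted.
*Zara₂* c-commands the pronoun within its binding domain → coindexation would violate Principle B.
*Farida₃* c-commands the pronoun within its binding domain → coindexation would violate Principle B.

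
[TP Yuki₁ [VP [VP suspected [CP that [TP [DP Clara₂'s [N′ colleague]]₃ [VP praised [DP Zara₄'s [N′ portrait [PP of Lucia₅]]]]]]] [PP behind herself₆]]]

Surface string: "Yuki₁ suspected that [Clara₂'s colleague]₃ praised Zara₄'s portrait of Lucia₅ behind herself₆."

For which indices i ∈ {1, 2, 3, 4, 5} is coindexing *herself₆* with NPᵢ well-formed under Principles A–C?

{1}

*herself* is an anaphor, so Principle A applies: it must be bound in its binding domain.
Binding domain of *herself₆*: the matrix TP, whose subject is Yuki₁.
*Yuki₁* c-commands the anaphor within its binding domain → licit binder.
*Clara₂* does not c-command the anaphor → cannot bind it.
*[Clara₂'s colleague]₃* does not c-command the anaphor → cannot bind it.
*Zara₄* does not c-command the anaphor → cannot bind it.
*Lucia₅* does not c-command the anaphor → cannot bind it.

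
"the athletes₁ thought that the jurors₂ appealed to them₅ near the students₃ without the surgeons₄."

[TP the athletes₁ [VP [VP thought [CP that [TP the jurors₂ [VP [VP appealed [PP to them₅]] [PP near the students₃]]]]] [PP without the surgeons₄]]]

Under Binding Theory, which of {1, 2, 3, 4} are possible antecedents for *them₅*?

{1, 3, 4}

*them* is a pronoun, so Principle B applies: it must be free in its binding domain.
Binding domain of *them₅*: the embedded TP, whose subject is the jurors₂.
*the athletes₁* c-commands the pronoun but from outside its binding domain, and is not c-commanded by it → coindexation permitted.
*the jurors₂* c-commands the pronoun within its binding domain → coindexation would violate Principle B.
*the students₃* and the pronoun do not c-command one another → neither Principle B nor Principle C is at stake; coindexation permitted.
*the surgeons₄* and the pronoun do not c-command one another → neither Principle B nor Principle C is at stake; coindexation permitted.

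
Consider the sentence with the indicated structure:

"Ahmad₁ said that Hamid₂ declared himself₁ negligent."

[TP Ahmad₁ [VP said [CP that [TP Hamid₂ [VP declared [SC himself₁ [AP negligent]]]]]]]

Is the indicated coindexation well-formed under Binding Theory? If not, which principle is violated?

The two coindexed NPs are *Ahmad₁* and *himself₁*.
*himself₁* is an anaphor. Principle A requires it to be bound within its binding domain — the embedded TP, whose subject is Hamid₂.
Within that domain it is c-commanded by *Hamid₂*, which does not share its index.
*Ahmad₁* does c-command the anaphor, but from outside its binding domain.
The anaphor is unbound in its domain → Principle A violation.

Principle A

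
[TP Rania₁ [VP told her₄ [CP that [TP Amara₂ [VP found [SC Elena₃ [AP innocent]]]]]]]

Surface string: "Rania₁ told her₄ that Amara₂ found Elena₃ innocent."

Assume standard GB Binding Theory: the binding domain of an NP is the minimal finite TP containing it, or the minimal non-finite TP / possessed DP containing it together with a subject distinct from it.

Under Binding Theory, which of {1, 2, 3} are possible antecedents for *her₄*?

none

*her* is a pronoun, so Principle B applies: it must be free in its binding domain.
Binding domain of *her₄*: the matrix TP, whose subject is Rania₁.
*Rania₁* c-commands the pronoun within its binding domain → coindexation would violate Principle B.
*Amara₂*: the pronoun c-commands this R-expression → coindexation would violate Principle C on *Amara₂*.
*Elena₃*: the pronoun c-commands this R-expression → coindexation would violate Principle C on *Elena₃*.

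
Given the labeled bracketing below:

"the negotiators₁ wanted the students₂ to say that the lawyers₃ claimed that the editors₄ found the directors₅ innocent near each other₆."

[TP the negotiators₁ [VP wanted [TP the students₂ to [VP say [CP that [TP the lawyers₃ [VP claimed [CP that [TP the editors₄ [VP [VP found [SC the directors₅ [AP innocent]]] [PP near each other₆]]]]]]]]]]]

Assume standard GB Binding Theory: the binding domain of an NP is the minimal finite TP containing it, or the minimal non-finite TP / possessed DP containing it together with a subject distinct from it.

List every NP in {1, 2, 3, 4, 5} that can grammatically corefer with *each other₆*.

{4}

*each other* is an anaphor, so Principle A applies: it must be bound in its binding domain.
Binding domain of *each other₆*: the embedded TP, whose subject is the editors₄.
*the negotiators₁* c-commands the anaphor but is outside its binding domain → cannot satisfy Principle A.
*the students₂* c-commands the anaphor but is outside its binding domain → cannot satisfy Principle A.
*the lawyers₃* c-commands the anaphor but is outside its binding domain → cannot satisfy Principle A.
*the editors₄* c-commands the anaphor within its binding domain → licit binder.
*the directors₅* does not c-command the anaphor → cannot bind it.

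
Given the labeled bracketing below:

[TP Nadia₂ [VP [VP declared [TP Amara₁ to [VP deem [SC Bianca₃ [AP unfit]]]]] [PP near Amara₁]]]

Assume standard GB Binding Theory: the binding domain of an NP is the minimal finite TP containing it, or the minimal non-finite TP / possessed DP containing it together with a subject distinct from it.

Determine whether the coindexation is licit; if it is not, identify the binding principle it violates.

The two coindexed NPs are *Amara₁* and *Amara₁*.
*Amara₁* is an R-expression; no coindexed NP c-commands it, so Principle C holds.
*Amara₁* is an R-expression; *Amara₁* does not c-command it, and no other NP shares its index, so Principle C is satisfied.
All principles are respected.

grammatical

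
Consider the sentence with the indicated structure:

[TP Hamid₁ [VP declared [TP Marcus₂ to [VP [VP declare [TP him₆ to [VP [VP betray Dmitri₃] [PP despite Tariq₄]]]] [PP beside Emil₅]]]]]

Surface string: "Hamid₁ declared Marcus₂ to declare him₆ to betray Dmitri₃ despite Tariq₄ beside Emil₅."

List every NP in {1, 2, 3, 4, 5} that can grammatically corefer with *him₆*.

{1, 5}

*him* is a pronoun, so Principle B applies: it must be free in its binding domain.
Binding domain of *him₆*: the embedded TP, whose subject is Marcus₂.
*Hamid₁* c-commands the pronoun but from outside its binding domain, and is not c-commanded by it → coindexation permitted.
*Marcus₂* c-commands the pronoun within its binding domain → coindexation would violate Principle B.
*Dmitri₃*: the pronoun c-commands this R-expression → coindexation would violate Principle C on *Dmitri₃*.
*Tariq₄*: the pronoun c-commands this R-expression → coindexation would violate Principle C on *Tariq₄*.
*Emil₅* and the pronoun do not c-command one another → neither Principle B nor Principle C is at stake; coindexation permitted.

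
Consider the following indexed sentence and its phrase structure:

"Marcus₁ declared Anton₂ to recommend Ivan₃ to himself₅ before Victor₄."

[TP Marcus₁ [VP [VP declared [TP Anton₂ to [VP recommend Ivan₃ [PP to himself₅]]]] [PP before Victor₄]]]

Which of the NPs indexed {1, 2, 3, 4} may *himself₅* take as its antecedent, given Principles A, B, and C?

{2, 3}

*himself* is an anaphor, so Principle A applies: it must be bound in its binding domain.
Binding domain of *himself₅*: the embedded TP, whose subject is Anton₂.
*Marcus₁* c-commands the anaphor but is outside its binding domain → cannot satisfy Principle A.
*Anton₂* c-commands the anaphor within its binding domain → licit binder.
*Ivan₃* c-commands the anaphor within its binding domain → licit binder.
*Victor₄* does not c-command the anaphor → cannot bind it.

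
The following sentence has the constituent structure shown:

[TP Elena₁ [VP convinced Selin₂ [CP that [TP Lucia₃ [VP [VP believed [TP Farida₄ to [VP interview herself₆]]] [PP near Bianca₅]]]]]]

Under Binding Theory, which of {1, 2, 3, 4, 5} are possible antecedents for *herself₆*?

*herself* is an anaphor, so Principle A applies: it must be bound in its binding domain.
Binding domain of *herself₆*: the embedded TP, whose subject is Farida₄.
*Elena₁* c-commands the anaphor but is outside its binding domain → cannot satisfy Principle A.
*Selin₂* c-commands the anaphor but is outside its binding domain → cannot satisfy Principle A.
*Lucia₃* c-commands the anaphor but is outside its binding domain → cannot satisfy Principle A.
*Farida₄* c-commands the anaphor within its binding domain → licit binder.
*Bianca₅* does not c-command the anaphor → cannot bind it.

{4}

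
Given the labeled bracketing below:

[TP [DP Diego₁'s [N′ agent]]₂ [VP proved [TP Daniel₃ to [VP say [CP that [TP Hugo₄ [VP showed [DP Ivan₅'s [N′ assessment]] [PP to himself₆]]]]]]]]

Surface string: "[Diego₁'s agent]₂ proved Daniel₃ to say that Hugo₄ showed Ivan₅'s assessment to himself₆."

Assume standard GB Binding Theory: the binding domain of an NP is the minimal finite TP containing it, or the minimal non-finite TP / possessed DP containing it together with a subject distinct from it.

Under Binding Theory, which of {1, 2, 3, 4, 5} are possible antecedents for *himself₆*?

{4}

*himself* is an anaphor, so Principle A applies: it must be bound in its binding domain.
Binding domain of *himself₆*: the embedded TP, whose subject is Hugo₄.
*Diego₁* does not c-command the anaphor → cannot bind it.
*[Diego₁'s agent]₂* c-commands the anaphor but is outside its binding domain → cannot satisfy Principle A.
*Daniel₃* c-commands the anaphor but is outside its binding domain → cannot satisfy Principle A.
*Hugo₄* c-commands the anaphor within its binding domain → licit binder.
*Ivan₅* does not c-command the anaphor → cannot bind it.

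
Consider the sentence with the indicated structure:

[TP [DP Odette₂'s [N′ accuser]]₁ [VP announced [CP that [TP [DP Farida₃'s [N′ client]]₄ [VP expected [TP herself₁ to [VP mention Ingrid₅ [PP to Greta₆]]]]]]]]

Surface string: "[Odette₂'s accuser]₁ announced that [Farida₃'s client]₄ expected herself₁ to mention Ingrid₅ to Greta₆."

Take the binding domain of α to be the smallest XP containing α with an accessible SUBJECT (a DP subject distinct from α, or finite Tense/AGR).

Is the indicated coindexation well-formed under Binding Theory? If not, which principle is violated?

The two coindexed NPs are *[Odette₂'s accuser]₁* and *herself₁*.
*herself₁* is an anaphor. Principle A requires it to be bound within its binding domain — the embedded TP, whose subject is [Farida₃'s client]₄.
Within that domain it is c-commanded by *[Farida₃'s client]₄*, which does not share its index.
*[Odette₂'s accuser]₁* does c-command the anaphor, but from outside its binding domain.
The anaphor is unbound in its domain → Principle A violation.

Principle A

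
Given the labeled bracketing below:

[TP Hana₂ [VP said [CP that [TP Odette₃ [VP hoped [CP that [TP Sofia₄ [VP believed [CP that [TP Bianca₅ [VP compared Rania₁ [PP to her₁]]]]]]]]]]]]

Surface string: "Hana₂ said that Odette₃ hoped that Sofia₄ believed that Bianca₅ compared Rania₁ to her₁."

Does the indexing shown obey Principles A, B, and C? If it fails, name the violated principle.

Principle B

The two coindexed NPs are *Rania₁* and *her₁*.
*her₁* is a pronoun. Its binding domain is the embedded TP, whose subject is Bianca₅.
*Rania₁* c-commands it within that domain and carries the same index.
The pronoun is locally bound → Principle B violation.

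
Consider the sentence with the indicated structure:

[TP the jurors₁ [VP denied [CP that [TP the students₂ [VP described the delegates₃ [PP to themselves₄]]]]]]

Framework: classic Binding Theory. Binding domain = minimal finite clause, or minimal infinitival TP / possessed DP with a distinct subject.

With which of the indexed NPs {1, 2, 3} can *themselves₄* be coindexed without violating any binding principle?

*themselves* is an anaphor, so Principle A applies: it must be bound in its binding domain.
Binding domain of *themselves₄*: the embedded TP, whose subject is the students₂.
*the jurors₁* c-commands the anaphor but is outside its binding domain → cannot satisfy Principle A.
*the students₂* c-commands the anaphor within its binding domain → licit binder.
*the delegates₃* c-commands the anaphor within its binding domain → licit binder.

{2, 3}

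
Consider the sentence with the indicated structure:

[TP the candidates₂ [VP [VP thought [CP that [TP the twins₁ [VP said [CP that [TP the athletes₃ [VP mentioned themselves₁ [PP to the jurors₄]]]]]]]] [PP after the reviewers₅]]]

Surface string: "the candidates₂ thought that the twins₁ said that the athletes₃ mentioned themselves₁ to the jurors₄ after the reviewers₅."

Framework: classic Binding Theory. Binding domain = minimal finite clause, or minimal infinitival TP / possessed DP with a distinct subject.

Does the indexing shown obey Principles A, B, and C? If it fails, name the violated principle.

Principle A

The two coindexed NPs are *the twins₁* and *themselves₁*.
*themselves₁* is an anaphor. Principle A requires it to be bound within its binding domain — the embedded TP, whose subject is the athletes₃.
Within that domain it is c-commanded by *the athletes₃*, which does not share its index.
*the twins₁* does c-command the anaphor, but from outside its binding domain.
The anaphor is unbound in its domain → Principle A violation.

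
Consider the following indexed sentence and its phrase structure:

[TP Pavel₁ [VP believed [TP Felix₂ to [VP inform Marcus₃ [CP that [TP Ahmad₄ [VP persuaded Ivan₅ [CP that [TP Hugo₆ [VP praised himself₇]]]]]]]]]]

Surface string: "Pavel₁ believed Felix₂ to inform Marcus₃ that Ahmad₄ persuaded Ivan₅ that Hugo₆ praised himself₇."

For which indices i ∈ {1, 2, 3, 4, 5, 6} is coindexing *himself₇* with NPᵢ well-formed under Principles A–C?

*himself* is an anaphor, so Principle A applies: it must be bound in its binding domain.
Binding domain of *himself₇*: the embedded TP, whose subject is Hugo₆.
*Pavel₁* c-commands the anaphor but is outside its binding domain → cannot satisfy Principle A.
*Felix₂* c-commands the anaphor but is outside its binding domain → cannot satisfy Principle A.
*Marcus₃* c-commands the anaphor but is outside its binding domain → cannot satisfy Principle A.
*Ahmad₄* c-commands the anaphor but is outside its binding domain → cannot satisfy Principle A.
*Ivan₅* c-commands the anaphor but is outside its binding domain → cannot satisfy Principle A.
*Hugo₆* c-commands the anaphor within its binding domain → licit binder.

{6}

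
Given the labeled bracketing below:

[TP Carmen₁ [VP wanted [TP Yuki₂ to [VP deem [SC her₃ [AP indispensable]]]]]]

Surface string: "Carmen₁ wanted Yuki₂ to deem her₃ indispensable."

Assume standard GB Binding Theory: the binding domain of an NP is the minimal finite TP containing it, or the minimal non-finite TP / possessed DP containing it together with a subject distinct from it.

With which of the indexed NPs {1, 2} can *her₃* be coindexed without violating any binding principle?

*her* is a pronoun, so Principle B applies: it must be free in its binding domain.
Binding domain of *her₃*: the embedded TP, whose subject is Yuki₂.
*Carmen₁* c-commands the pronoun but from outside its binding domain, and is not c-commanded by it → coindexation permitted.
*Yuki₂* c-commands the pronoun within its binding domain → coindexation would violate Principle B.

{1}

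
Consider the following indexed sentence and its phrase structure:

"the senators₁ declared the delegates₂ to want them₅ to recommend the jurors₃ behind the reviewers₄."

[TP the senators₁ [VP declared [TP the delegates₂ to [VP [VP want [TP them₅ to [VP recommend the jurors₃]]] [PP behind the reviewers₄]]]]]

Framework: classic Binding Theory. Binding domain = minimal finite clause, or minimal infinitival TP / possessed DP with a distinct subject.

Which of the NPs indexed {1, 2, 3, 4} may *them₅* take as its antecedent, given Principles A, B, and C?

{1, 4}

*them* is a pronoun, so Principle B applies: it must be free in its binding domain.
Binding domain of *them₅*: the embedded TP, whose subject is the delegates₂.
*the senators₁* c-commands the pronoun but from outside its binding domain, and is not c-commanded by it → coindexation permitted.
*the delegates₂* c-commands the pronoun within its binding domain → coindexation would violate Principle B.
*the jurors₃*: the pronoun c-commands this R-expression → coindexation would violate Principle C on *the jurors₃*.
*the reviewers₄* and the pronoun do not c-command one another → neither Principle B nor Principle C is at stake; coindexation permitted.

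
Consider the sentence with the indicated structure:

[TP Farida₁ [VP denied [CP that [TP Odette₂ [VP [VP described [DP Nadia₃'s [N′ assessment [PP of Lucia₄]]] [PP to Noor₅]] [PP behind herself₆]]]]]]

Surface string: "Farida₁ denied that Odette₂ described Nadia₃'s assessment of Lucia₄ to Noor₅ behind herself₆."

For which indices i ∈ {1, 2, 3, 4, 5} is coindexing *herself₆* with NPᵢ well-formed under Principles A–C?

{2}

*herself* is an anaphor, so Principle A applies: it must be bound in its binding domain.
Binding domain of *herself₆*: the embedded TP, whose subject is Odette₂.
*Farida₁* c-commands the anaphor but is outside its binding domain → cannot satisfy Principle A.
*Odette₂* c-commands the anaphor within its binding domain → licit binder.
*Nadia₃* does not c-command the anaphor → cannot bind it.
*Lucia₄* does not c-command the anaphor → cannot bind it.
*Noor₅* does not c-command the anaphor → cannot bind it.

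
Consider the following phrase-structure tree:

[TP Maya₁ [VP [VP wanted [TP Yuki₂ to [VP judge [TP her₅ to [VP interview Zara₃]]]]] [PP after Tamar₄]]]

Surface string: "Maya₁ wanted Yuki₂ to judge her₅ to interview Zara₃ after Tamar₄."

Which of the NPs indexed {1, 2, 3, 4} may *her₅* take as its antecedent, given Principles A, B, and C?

{1, 4}

*her* is a pronoun, so Principle B applies: it must be free in its binding domain.
Binding domain of *her₅*: the embedded TP, whose subject is Yuki₂.
*Maya₁* c-commands the pronoun but from outside its binding domain, and is not c-commanded by it → coindexation permitted.
*Yuki₂* c-commands the pronoun within its binding domain → coindexation would violate Principle B.
*Zara₃*: the pronoun c-commands this R-expression → coindexation would violate Principle C on *Zara₃*.
*Tamar₄* and the pronoun do not c-command one another → neither Principle B nor Principle C is at stake; coindexation permitted.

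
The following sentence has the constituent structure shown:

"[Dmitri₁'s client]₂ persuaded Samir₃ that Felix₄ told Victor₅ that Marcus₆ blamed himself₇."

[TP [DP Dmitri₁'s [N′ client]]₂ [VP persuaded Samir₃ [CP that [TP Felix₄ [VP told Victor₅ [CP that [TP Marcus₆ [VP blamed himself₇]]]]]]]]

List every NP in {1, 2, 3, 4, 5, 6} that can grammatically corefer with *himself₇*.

{6}

*himself* is an anaphor, so Principle A applies: it must be bound in its binding domain.
Binding domain of *himself₇*: the embedded TP, whose subject is Marcus₆.
*Dmitri₁* does not c-command the anaphor → cannot bind it.
*[Dmitri₁'s client]₂* c-commands the anaphor but is outside its binding domain → cannot satisfy Principle A.
*Samir₃* c-commands the anaphor but is outside its binding domain → cannot satisfy Principle A.
*Felix₄* c-commands the anaphor but is outside its binding domain → cannot satisfy Principle A.
*Victor₅* c-commands the anaphor but is outside its binding domain → cannot satisfy Principle A.
*Marcus₆* c-commands the anaphor within its binding domain → licit binder.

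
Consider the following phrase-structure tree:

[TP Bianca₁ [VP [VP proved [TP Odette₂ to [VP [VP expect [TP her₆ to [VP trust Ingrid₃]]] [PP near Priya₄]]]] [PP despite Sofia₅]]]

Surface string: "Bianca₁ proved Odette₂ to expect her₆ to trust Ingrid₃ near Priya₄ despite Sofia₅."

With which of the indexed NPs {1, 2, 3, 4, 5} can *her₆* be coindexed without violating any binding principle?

{1, 4, 5}

*her* is a pronoun, so Principle B applies: it must be free in its binding domain.
Binding domain of *her₆*: the embedded TP, whose subject is Odette₂.
*Bianca₁* c-commands the pronoun but from outside its binding domain, and is not c-commanded by it → coindexation permitted.
*Odette₂* c-commands the pronoun within its binding domain → coindexation would violate Principle B.
*Ingrid₃*: the pronoun c-commands this R-expression → coindexation would violate Principle C on *Ingrid₃*.
*Priya₄* and the pronoun do not c-command one another → neither Principle B nor Principle C is at stake; coindexation permitted.
*Sofia₅* and the pronoun do not c-command one another → neither Principle B nor Principle C is at stake; coindexation permitted.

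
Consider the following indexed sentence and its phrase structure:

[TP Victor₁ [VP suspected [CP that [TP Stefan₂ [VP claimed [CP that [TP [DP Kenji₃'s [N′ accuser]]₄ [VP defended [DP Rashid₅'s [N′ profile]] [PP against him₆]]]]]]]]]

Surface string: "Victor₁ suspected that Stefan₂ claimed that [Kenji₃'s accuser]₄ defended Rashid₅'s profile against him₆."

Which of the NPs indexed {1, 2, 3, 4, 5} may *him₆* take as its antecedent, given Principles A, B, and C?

*him* is a pronoun, so Principle B applies: it must be free in its binding domain.
Binding domain of *him₆*: the embedded TP, whose subject is [Kenji₃'s accuser]₄.
*Victor₁* c-commands the pronoun but from outside its binding domain, and is not c-commanded by it → coindexation permitted.
*Stefan₂* c-commands the pronoun but from outside its binding domain, and is not c-commanded by it → coindexation permitted.
*Kenji₃* and the pronoun do not c-command one another → neither Principle B nor Principle C is at stake; coindexation permitted.
*[Kenji₃'s accuser]₄* c-commands the pronoun within its binding domain → coindexation would violate Principle B.
*Rashid₅* and the pronoun do not c-command one another → neither Principle B nor Principle C is at stake; coindexation permitted.

{1, 2, 3, 5}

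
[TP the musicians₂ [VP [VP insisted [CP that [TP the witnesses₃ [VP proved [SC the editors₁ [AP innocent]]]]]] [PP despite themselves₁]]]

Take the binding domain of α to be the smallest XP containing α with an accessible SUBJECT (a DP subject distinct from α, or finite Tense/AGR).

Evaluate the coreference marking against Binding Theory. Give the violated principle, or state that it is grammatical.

Principle A

The two coindexed NPs are *the editors₁* and *themselves₁*.
*themselves₁* is an anaphor. Principle A requires it to be bound within its binding domain — the matrix TP, whose subject is the musicians₂.
Within that domain it is c-commanded by *the musicians₂*, which does not share its index.
*the editors₁* does not c-command the anaphor at all.
The anaphor is unbound in its domain → Principle A violation.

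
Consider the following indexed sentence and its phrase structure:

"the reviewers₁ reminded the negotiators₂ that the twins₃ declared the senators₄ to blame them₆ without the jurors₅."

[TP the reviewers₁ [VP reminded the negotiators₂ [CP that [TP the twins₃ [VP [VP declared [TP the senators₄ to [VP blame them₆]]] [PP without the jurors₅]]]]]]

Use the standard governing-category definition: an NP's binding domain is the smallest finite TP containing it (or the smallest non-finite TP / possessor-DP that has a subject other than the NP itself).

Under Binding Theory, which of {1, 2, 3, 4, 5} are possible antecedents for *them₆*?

{1, 2, 3, 5}

*them* is a pronoun, so Principle B applies: it must be free in its binding domain.
Binding domain of *them₆*: the embedded TP, whose subject is the senators₄.
*the reviewers₁* c-commands the pronoun but from outside its binding domain, and is not c-commanded by it → coindexation permitted.
*the negotiators₂* c-commands the pronoun but from outside its binding domain, and is not c-commanded by it → coindexation permitted.
*the twins₃* c-commands the pronoun but from outside its binding domain, and is not c-commanded by it → coindexation permitted.
*the senators₄* c-commands the pronoun within its binding domain → coindexation would violate Principle B.
*the jurors₅* and the pronoun do not c-command one another → neither Principle B nor Principle C is at stake; coindexation permitted.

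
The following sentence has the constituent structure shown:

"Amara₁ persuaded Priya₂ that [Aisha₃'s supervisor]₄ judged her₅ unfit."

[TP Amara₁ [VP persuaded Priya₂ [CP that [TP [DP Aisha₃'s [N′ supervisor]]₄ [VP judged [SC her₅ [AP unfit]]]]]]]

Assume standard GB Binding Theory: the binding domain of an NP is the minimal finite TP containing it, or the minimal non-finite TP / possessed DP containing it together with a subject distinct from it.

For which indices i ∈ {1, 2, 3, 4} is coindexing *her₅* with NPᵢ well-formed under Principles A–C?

{1, 2, 3}

*her* is a pronoun, so Principle B applies: it must be free in its binding domain.
Binding domain of *her₅*: the embedded TP, whose subject is [Aisha₃'s supervisor]₄.
*Amara₁* c-commands the pronoun but from outside its binding domain, and is not c-commanded by it → coindexation permitted.
*Priya₂* c-commands the pronoun but from outside its binding domain, and is not c-commanded by it → coindexation permitted.
*Aisha₃* and the pronoun do not c-command one another → neither Principle B nor Principle C is at stake; coindexation permitted.
*[Aisha₃'s supervisor]₄* c-commands the pronoun within its binding domain → coindexation would violate Principle B.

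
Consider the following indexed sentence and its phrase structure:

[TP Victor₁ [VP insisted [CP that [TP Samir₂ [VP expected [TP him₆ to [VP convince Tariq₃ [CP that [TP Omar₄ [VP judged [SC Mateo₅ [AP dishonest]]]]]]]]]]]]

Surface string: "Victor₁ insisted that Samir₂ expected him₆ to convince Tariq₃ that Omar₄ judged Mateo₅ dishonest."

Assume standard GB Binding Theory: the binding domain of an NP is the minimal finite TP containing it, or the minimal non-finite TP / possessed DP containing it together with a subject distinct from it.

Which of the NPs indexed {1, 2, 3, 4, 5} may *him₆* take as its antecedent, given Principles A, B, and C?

*him* is a pronoun, so Principle B applies: it must be free in its binding domain.
Binding domain of *him₆*: the embedded TP, whose subject is Samir₂.
*Victor₁* c-commands the pronoun but from outside its binding domain, and is not c-commanded by it → coindexation permitted.
*Samir₂* c-commands the pronoun within its binding domain → coindexation would violate Principle B.
*Tariq₃*: the pronoun c-commands this R-expression → coindexation would violate Principle C on *Tariq₃*.
*Omar₄*: the pronoun c-commands this R-expression → coindexation would violate Principle C on *Omar₄*.
*Mateo₅*: the pronoun c-commands this R-expression → coindexation would violate Principle C on *Mateo₅*.

{1}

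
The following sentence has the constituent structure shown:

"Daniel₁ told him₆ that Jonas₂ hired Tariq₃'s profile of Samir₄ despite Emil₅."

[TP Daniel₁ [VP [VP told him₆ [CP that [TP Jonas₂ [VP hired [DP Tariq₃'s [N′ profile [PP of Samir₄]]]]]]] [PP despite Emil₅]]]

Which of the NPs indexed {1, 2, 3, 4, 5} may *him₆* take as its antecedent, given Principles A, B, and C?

{5}

*him* is a pronoun, so Principle B applies: it must be free in its binding domain.
Binding domain of *him₆*: the matrix TP, whose subject is Daniel₁.
*Daniel₁* c-commands the pronoun within its binding domain → coindexation would violate Principle B.
*Jonas₂*: the pronoun c-commands this R-expression → coindexation would violate Principle C on *Jonas₂*.
*Tariq₃*: the pronoun c-commands this R-expression → coindexation would violate Principle C on *Tariq₃*.
*Samir₄*: the pronoun c-commands this R-expression → coindexation would violate Principle C on *Samir₄*.
*Emil₅* and the pronoun do not c-command one another → neither Principle B nor Principle C is at stake; coindexation permitted.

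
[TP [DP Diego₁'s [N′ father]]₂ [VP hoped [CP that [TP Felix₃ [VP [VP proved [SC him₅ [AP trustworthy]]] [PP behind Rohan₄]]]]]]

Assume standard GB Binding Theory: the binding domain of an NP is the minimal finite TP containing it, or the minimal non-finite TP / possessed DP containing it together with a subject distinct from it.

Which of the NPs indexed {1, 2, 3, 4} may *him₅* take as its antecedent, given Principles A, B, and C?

{1, 2, 4}

*him* is a pronoun, so Principle B applies: it must be free in its binding domain.
Binding domain of *him₅*: the embedded TP, whose subject is Felix₃.
*Diego₁* and the pronoun do not c-command one another → neither Principle B nor Principle C is at stake; coindexation permitted.
*[Diego₁'s father]₂* c-commands the pronoun but from outside its binding domain, and is not c-commanded by it → coindexation permitted.
*Felix₃* c-commands the pronoun within its binding domain → coindexation would violate Principle B.
*Rohan₄* and the pronoun do not c-command one another → neither Principle B nor Principle C is at stake; coindexation permitted.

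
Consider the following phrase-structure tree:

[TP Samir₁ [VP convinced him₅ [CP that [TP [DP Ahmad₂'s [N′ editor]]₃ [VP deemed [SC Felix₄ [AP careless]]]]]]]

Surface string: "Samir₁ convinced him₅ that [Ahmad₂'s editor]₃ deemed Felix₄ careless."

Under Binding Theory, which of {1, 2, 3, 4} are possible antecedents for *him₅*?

*him* is a pronoun, so Principle B applies: it must be free in its binding domain.
Binding domain of *him₅*: the matrix TP, whose subject is Samir₁.
*Samir₁* c-commands the pronoun within its binding domain → coindexation would violate Principle B.
*Ahmad₂*: the pronoun c-commands this R-expression → coindexation would violate Principle C on *Ahmad₂*.
*[Ahmad₂'s editor]₃*: the pronoun c-commands this R-expression → coindexation would violate Principle C on *[Ahmad₂'s editor]₃*.
*Felix₄*: the pronoun c-commands this R-expression → coindexation would violate Principle C on *Felix₄*.

none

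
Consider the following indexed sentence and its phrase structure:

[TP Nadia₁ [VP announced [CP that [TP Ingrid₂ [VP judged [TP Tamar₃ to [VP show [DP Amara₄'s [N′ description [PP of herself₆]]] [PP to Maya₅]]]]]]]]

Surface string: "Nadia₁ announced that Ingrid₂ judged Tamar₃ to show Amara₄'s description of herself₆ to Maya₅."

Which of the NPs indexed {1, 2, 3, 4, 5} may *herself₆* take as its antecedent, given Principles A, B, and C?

{4}

*herself* is an anaphor, so Principle A applies: it must be bound in its binding domain.
Binding domain of *herself₆*: the possessed DP, whose subject is Amara₄.
*Nadia₁* c-commands the anaphor but is outside its binding domain → cannot satisfy Principle A.
*Ingrid₂* c-commands the anaphor but is outside its binding domain → cannot satisfy Principle A.
*Tamar₃* c-commands the anaphor but is outside its binding domain → cannot satisfy Principle A.
*Amara₄* c-commands the anaphor within its binding domain → licit binder.
*Maya₅* does not c-command the anaphor → cannot bind it.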